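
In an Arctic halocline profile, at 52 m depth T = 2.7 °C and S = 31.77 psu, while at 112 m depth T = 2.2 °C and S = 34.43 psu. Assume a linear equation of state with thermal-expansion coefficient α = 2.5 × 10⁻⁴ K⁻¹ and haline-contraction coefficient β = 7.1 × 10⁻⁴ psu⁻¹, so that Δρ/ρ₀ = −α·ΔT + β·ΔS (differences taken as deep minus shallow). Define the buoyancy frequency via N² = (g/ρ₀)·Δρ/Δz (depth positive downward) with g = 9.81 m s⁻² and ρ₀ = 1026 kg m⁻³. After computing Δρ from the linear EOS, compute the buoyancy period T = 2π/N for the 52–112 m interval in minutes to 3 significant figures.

5.77 min

ΔT = -0.5 K, ΔS = +2.66 psu (deep − shallow).
Δρ/ρ₀ = −αΔT + βΔS = 1.25 × 10⁻⁴ + 1.8886 × 10⁻³ = 2.0136 × 10⁻³, so Δρ ≈ 2.066 kg m⁻³.
N² = (g/ρ₀)·Δρ/Δz = g·(Δρ/ρ₀)/Δz = 9.81 × 2.0136 × 10⁻³ / 60 = 3.2922 × 10⁻⁴ s⁻².
N = √(3.2922 × 10⁻⁴) = 0.018144 rad s⁻¹ → T = 2π/N = 346.30 s = 5.7717 min ≈ 5.77 min.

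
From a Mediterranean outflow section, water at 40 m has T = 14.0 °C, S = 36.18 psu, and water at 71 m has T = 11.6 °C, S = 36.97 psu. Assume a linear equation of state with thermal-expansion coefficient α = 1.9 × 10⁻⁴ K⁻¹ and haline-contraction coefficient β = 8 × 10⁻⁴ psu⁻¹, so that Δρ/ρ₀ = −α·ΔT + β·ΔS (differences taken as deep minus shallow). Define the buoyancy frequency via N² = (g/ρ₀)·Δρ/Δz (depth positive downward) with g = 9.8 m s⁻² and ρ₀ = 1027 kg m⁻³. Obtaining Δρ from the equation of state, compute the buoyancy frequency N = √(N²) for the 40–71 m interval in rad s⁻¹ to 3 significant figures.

0.0185 rad s⁻¹

ΔT = -2.4 K, ΔS = +0.79 psu (deep − shallow).
Δρ/ρ₀ = −αΔT + βΔS = 4.56 × 10⁻⁴ + 6.32 × 10⁻⁴ = 1.088 × 10⁻³, so Δρ ≈ 1.117 kg m⁻³.
N² = (g/ρ₀)·Δρ/Δz = g·(Δρ/ρ₀)/Δz = 9.8 × 1.088 × 10⁻³ / 31 = 3.4395 × 10⁻⁴ s⁻².
N = √(3.4395 × 10⁻⁴) = 0.018546 rad s⁻¹ ≈ 0.0185 rad s⁻¹.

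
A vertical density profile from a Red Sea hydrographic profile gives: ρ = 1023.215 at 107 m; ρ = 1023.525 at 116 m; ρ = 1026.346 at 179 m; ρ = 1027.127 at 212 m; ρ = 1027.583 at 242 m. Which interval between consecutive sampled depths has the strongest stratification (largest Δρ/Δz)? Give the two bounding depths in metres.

Compute the density gradient over each adjacent pair:
  107–116 m: Δρ/Δz = 0.310/9 = 0.034 kg m⁻⁴
  116–179 m: Δρ/Δz = 2.821/63 = 0.045 kg m⁻⁴
  179–212 m: Δρ/Δz = 0.781/33 = 0.024 kg m⁻⁴
  212–242 m: Δρ/Δz = 0.456/30 = 0.015 kg m⁻⁴
The largest gradient is in the 116–179 m interval — the pycnocline.

116–179 m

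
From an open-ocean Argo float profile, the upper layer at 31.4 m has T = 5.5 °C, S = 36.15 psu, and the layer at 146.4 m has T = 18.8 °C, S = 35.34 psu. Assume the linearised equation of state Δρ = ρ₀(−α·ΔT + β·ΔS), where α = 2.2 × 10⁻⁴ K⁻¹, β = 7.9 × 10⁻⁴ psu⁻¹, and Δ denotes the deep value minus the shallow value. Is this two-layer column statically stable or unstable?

unstable

ΔT = 18.8 − 5.5 = +13.3 K and ΔS = 35.34 − 36.15 = -0.81 psu (deep − shallow).
−αΔT = -2.926 × 10⁻³; βΔS = -6.399 × 10⁻⁴; sum Δρ/ρ₀ = -3.5659 × 10⁻³.
Δρ/ρ₀ < 0, so Δρ < 0: deeper water is lighter → statically unstable; the column would overturn.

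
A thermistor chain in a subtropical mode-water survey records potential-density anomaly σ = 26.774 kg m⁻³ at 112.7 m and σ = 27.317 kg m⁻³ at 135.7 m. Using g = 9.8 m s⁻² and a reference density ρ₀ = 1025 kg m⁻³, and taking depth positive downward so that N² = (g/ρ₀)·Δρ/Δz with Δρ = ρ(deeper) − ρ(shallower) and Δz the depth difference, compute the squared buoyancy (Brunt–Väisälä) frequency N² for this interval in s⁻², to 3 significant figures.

Δρ = 1027.317 − 1026.774 = 0.543 kg m⁻³ over Δz = 135.7 − 112.7 = 23 m.
N² = (9.8/1025) × (0.543/23) = 2.2572 × 10⁻⁴ s⁻² ≈ 2.26 × 10⁻⁴ s⁻².
N² > 0, so the interval is statically stable.

2.26 × 10⁻⁴ s⁻²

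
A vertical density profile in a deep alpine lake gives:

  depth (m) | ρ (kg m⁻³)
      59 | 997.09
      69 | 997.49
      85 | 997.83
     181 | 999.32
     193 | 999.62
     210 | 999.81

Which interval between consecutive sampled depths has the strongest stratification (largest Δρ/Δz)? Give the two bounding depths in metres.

59–69 m

Compute the density gradient over each adjacent pair:
  59–69 m: Δρ/Δz = 0.40/10 = 0.040 kg m⁻⁴
  69–85 m: Δρ/Δz = 0.34/16 = 0.021 kg m⁻⁴
  85–181 m: Δρ/Δz = 1.49/96 = 0.016 kg m⁻⁴
  181–193 m: Δρ/Δz = 0.30/12 = 0.025 kg m⁻⁴
  193–210 m: Δρ/Δz = 0.19/17 = 0.011 kg m⁻⁴
The largest gradient is in the 59–69 m interval — the pycnocline.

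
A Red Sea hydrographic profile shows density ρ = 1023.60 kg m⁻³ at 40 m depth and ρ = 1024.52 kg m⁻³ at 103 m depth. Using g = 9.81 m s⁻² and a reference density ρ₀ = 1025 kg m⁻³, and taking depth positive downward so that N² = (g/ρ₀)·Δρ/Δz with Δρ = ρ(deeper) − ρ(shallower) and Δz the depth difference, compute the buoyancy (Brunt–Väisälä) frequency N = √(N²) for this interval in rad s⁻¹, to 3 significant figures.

Δρ = 1024.52 − 1023.60 = 0.92 kg m⁻³ over Δz = 103 − 40 = 63 m.
N² = (9.81/1025) × (0.92/63) = 1.3976 × 10⁻⁴ s⁻².
N = √(1.3976 × 10⁻⁴) = 0.011822 rad s⁻¹ ≈ 0.0118 rad s⁻¹.
N² > 0, so the interval is statically stable.

0.0118 rad s⁻¹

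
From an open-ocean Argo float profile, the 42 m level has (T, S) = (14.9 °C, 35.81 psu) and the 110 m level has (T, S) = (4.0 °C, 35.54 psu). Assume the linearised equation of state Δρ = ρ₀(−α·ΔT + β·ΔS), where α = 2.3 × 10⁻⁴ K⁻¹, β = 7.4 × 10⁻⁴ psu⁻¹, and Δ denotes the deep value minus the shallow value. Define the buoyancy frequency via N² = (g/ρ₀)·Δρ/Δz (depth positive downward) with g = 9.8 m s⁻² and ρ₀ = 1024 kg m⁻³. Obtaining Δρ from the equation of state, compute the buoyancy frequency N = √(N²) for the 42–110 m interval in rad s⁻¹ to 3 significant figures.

ΔT = -10.9 K, ΔS = -0.27 psu (deep − shallow).
Δρ/ρ₀ = −αΔT + βΔS = 2.507 × 10⁻³ − 1.998 × 10⁻⁴ = 2.3072 × 10⁻³, so Δρ ≈ 2.363 kg m⁻³.
N² = (g/ρ₀)·Δρ/Δz = g·(Δρ/ρ₀)/Δz = 9.8 × 2.3072 × 10⁻³ / 68 = 3.3251 × 10⁻⁴ s⁻².
N = √(3.3251 × 10⁻⁴) = 0.018235 rad s⁻¹ ≈ 0.0182 rad s⁻¹.

0.0182 rad s⁻¹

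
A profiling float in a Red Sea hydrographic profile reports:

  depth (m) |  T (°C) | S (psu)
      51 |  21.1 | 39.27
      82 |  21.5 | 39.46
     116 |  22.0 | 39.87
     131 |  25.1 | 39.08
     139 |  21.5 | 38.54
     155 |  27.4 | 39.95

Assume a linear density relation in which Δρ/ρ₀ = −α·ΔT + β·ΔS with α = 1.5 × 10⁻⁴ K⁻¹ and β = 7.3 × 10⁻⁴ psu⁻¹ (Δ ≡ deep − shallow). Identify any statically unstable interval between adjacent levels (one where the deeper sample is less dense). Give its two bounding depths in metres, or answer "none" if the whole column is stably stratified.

116–131 m

Evaluate Δρ/ρ₀ = −αΔT + βΔS across each adjacent pair:
  51–82 m: −αΔT+βΔS = −(1.5 × 10⁻⁴)(+0.4)+(7.3 × 10⁻⁴)(+0.19) = 7.9 × 10⁻⁵ → stable
  82–116 m: −αΔT+βΔS = −(1.5 × 10⁻⁴)(+0.5)+(7.3 × 10⁻⁴)(+0.41) = 2.2 × 10⁻⁴ → stable
  116–131 m: −αΔT+βΔS = −(1.5 × 10⁻⁴)(+3.1)+(7.3 × 10⁻⁴)(-0.79) = -1.0 × 10⁻³ → UNSTABLE
  131–139 m: −αΔT+βΔS = −(1.5 × 10⁻⁴)(-3.6)+(7.3 × 10⁻⁴)(-0.54) = 1.5 × 10⁻⁴ → stable
  139–155 m: −αΔT+βΔS = −(1.5 × 10⁻⁴)(+5.9)+(7.3 × 10⁻⁴)(+1.41) = 1.4 × 10⁻⁴ → stable
The 116–131 m interval has Δρ < 0: lighter water underlies denser water.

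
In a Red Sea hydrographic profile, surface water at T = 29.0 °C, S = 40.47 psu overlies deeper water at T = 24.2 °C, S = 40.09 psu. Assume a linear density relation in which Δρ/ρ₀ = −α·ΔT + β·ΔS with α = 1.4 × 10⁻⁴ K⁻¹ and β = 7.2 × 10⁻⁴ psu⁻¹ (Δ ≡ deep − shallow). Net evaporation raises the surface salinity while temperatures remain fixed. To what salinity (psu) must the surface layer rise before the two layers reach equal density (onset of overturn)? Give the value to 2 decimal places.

41.02 psu

Neutral buoyancy requires −α(T_deep − T_surf) + β(S_deep − S_surf′) = 0.
S_surf′ = S_deep − (α/β)·ΔT = 40.09 − (1.4 × 10⁻⁴/7.2 × 10⁻⁴)·(-4.8) = 41.0233 psu.
Increase required: 41.0233 − 40.47 = 0.5533 psu.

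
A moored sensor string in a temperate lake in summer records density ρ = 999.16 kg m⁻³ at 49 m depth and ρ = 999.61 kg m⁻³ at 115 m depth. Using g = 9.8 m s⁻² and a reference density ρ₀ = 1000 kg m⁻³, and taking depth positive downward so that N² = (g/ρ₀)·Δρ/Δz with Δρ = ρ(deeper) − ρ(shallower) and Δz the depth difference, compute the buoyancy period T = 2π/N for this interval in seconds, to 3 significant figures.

Δρ = 999.61 − 999.16 = 0.45 kg m⁻³ over Δz = 115 − 49 = 66 m.
N² = (9.8/1000) × (0.45/66) = 6.6818 × 10⁻⁵ s⁻².
N = √(6.6818 × 10⁻⁵) = 8.1742 × 10⁻³ rad s⁻¹, so T = 2π/N = 768.66 s ≈ 769 s.

769 s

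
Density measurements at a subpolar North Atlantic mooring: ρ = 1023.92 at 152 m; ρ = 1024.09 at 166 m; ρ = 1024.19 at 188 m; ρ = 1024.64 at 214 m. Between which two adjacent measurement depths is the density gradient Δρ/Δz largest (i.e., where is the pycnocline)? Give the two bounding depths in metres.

Compute the density gradient over each adjacent pair:
  152–166 m: Δρ/Δz = 0.17/14 = 0.012 kg m⁻⁴
  166–188 m: Δρ/Δz = 0.10/22 = 4.5 × 10⁻³ kg m⁻⁴
  188–214 m: Δρ/Δz = 0.45/26 = 0.017 kg m⁻⁴
The largest gradient is in the 188–214 m interval — the pycnocline.

188–214 m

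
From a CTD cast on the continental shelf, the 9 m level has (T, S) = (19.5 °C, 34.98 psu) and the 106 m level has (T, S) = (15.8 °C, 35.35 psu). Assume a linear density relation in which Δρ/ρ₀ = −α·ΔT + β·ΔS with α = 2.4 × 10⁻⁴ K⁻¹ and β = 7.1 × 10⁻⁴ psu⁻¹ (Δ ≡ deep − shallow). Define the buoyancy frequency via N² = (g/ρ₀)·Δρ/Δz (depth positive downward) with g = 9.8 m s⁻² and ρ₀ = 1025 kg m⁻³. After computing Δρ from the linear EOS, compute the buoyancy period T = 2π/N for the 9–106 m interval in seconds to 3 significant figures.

ΔT = -3.7 K, ΔS = +0.37 psu (deep − shallow).
Δρ/ρ₀ = −αΔT + βΔS = 8.88 × 10⁻⁴ + 2.627 × 10⁻⁴ = 1.1507 × 10⁻³, so Δρ ≈ 1.179 kg m⁻³.
N² = (g/ρ₀)·Δρ/Δz = g·(Δρ/ρ₀)/Δz = 9.8 × 1.1507 × 10⁻³ / 97 = 1.1626 × 10⁻⁴ s⁻².
N = √(1.1626 × 10⁻⁴) = 0.010782 rad s⁻¹ → T = 2π/N = 582.75 s ≈ 583 s.

583 s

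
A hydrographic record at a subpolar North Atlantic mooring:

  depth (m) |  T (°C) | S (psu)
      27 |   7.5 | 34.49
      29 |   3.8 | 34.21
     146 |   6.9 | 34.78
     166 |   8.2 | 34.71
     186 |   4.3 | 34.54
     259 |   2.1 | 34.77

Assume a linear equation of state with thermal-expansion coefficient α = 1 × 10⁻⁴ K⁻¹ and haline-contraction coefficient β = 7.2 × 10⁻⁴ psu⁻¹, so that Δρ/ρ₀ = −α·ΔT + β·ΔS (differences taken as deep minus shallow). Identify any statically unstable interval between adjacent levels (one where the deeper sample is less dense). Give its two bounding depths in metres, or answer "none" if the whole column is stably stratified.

Evaluate Δρ/ρ₀ = −αΔT + βΔS across each adjacent pair:
  27–29 m: −αΔT+βΔS = −(1 × 10⁻⁴)(-3.7)+(7.2 × 10⁻⁴)(-0.28) = 1.7 × 10⁻⁴ → stable
  29–146 m: −αΔT+βΔS = −(1 × 10⁻⁴)(+3.1)+(7.2 × 10⁻⁴)(+0.57) = 1.0 × 10⁻⁴ → stable
  146–166 m: −αΔT+βΔS = −(1 × 10⁻⁴)(+1.3)+(7.2 × 10⁻⁴)(-0.07) = -1.8 × 10⁻⁴ → UNSTABLE
  166–186 m: −αΔT+βΔS = −(1 × 10⁻⁴)(-3.9)+(7.2 × 10⁻⁴)(-0.17) = 2.7 × 10⁻⁴ → stable
  186–259 m: −αΔT+βΔS = −(1 × 10⁻⁴)(-2.2)+(7.2 × 10⁻⁴)(+0.23) = 3.9 × 10⁻⁴ → stable
The 146–166 m interval has Δρ < 0: lighter water underlies denser water.

146–166 m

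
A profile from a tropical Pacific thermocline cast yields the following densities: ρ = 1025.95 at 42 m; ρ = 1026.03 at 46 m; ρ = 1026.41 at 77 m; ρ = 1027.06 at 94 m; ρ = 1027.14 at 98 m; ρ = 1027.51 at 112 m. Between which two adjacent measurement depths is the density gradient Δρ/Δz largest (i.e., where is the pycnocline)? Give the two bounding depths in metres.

77–94 m

Compute the density gradient over each adjacent pair:
  42–46 m: Δρ/Δz = 0.08/4 = 0.020 kg m⁻⁴
  46–77 m: Δρ/Δz = 0.38/31 = 0.012 kg m⁻⁴
  77–94 m: Δρ/Δz = 0.65/17 = 0.038 kg m⁻⁴
  94–98 m: Δρ/Δz = 0.08/4 = 0.020 kg m⁻⁴
  98–112 m: Δρ/Δz = 0.37/14 = 0.026 kg m⁻⁴
The largest gradient is in the 77–94 m interval — the pycnocline.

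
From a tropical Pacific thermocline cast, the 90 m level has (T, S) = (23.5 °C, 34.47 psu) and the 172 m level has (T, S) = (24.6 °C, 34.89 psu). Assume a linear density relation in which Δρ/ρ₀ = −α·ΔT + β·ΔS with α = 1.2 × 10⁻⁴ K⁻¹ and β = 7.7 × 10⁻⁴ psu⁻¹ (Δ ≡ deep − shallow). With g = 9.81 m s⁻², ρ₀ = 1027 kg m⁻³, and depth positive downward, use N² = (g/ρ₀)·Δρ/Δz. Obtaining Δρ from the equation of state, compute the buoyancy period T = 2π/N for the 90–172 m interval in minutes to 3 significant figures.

21.9 min

ΔT = +1.1 K, ΔS = +0.42 psu (deep − shallow).
Δρ/ρ₀ = −αΔT + βΔS = -1.32 × 10⁻⁴ + 3.234 × 10⁻⁴ = 1.914 × 10⁻⁴, so Δρ ≈ 0.1966 kg m⁻³.
N² = (g/ρ₀)·Δρ/Δz = g·(Δρ/ρ₀)/Δz = 9.81 × 1.914 × 10⁻⁴ / 82 = 2.2898 × 10⁻⁵ s⁻².
N = √(2.2898 × 10⁻⁵) = 4.7852 × 10⁻³ rad s⁻¹ → T = 2π/N = 1.3130 × 10³ s = 21.883 min ≈ 21.9 min.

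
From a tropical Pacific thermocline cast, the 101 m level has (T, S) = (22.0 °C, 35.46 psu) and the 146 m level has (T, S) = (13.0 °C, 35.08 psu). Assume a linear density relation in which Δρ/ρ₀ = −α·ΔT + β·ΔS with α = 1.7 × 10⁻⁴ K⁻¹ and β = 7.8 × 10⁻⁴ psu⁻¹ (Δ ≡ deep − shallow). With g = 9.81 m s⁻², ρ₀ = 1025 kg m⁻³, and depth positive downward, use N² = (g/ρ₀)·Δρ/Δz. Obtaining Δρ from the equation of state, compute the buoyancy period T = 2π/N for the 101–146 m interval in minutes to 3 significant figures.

6.39 min

ΔT = -9.0 K, ΔS = -0.38 psu (deep − shallow).
Δρ/ρ₀ = −αΔT + βΔS = 1.53 × 10⁻³ − 2.964 × 10⁻⁴ = 1.2336 × 10⁻³, so Δρ ≈ 1.264 kg m⁻³.
N² = (g/ρ₀)·Δρ/Δz = g·(Δρ/ρ₀)/Δz = 9.81 × 1.2336 × 10⁻³ / 45 = 2.6892 × 10⁻⁴ s⁻².
N = √(2.6892 × 10⁻⁴) = 0.016399 rad s⁻¹ → T = 2π/N = 383.14 s = 6.3857 min ≈ 6.39 min.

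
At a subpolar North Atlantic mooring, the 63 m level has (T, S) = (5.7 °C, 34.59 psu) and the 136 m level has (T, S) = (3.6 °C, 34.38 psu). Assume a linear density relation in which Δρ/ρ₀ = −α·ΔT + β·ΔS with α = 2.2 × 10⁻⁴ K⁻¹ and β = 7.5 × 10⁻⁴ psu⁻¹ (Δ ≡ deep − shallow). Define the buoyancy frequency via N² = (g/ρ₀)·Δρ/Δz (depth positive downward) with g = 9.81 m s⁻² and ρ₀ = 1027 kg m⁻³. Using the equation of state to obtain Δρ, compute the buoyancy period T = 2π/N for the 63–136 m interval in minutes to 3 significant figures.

16.4 min

ΔT = -2.1 K, ΔS = -0.21 psu (deep − shallow).
Δρ/ρ₀ = −αΔT + βΔS = 4.62 × 10⁻⁴ − 1.575 × 10⁻⁴ = 3.045 × 10⁻⁴, so Δρ ≈ 0.3127 kg m⁻³.
N² = (g/ρ₀)·Δρ/Δz = g·(Δρ/ρ₀)/Δz = 9.81 × 3.045 × 10⁻⁴ / 73 = 4.0920 × 10⁻⁵ s⁻².
N = √(4.0920 × 10⁻⁵) = 6.3969 × 10⁻³ rad s⁻¹ → T = 2π/N = 982.22 s = 16.370 min ≈ 16.4 min.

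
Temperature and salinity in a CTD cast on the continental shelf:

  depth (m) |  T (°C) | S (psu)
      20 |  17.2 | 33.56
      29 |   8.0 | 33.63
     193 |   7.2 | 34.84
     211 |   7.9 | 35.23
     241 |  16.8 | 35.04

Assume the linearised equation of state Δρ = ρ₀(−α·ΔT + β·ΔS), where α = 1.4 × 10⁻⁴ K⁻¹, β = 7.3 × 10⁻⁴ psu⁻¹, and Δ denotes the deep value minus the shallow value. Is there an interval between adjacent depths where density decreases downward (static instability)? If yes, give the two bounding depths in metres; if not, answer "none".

211–241 m

Evaluate Δρ/ρ₀ = −αΔT + βΔS across each adjacent pair:
  20–29 m: −αΔT+βΔS = −(1.4 × 10⁻⁴)(-9.2)+(7.3 × 10⁻⁴)(+0.07) = 1.3 × 10⁻³ → stable
  29–193 m: −αΔT+βΔS = −(1.4 × 10⁻⁴)(-0.8)+(7.3 × 10⁻⁴)(+1.21) = 1.0 × 10⁻³ → stable
  193–211 m: −αΔT+βΔS = −(1.4 × 10⁻⁴)(+0.7)+(7.3 × 10⁻⁴)(+0.39) = 1.9 × 10⁻⁴ → stable
  211–241 m: −αΔT+βΔS = −(1.4 × 10⁻⁴)(+8.9)+(7.3 × 10⁻⁴)(-0.19) = -1.4 × 10⁻³ → UNSTABLE
The 211–241 m interval has Δρ < 0: lighter water underlies denser water.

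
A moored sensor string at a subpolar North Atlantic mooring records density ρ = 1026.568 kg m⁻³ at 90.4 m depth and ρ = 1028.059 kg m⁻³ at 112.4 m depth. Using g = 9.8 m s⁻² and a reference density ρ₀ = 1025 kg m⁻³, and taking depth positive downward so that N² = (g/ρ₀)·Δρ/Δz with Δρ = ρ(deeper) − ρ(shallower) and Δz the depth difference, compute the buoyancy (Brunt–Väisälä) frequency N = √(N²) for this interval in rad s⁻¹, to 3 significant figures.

0.0255 rad s⁻¹

Δρ = 1028.059 − 1026.568 = 1.491 kg m⁻³ over Δz = 112.4 − 90.4 = 22 m.
N² = (9.8/1025) × (1.491/22) = 6.4797 × 10⁻⁴ s⁻².
N = √(6.4797 × 10⁻⁴) = 0.025455 rad s⁻¹ ≈ 0.0255 rad s⁻¹.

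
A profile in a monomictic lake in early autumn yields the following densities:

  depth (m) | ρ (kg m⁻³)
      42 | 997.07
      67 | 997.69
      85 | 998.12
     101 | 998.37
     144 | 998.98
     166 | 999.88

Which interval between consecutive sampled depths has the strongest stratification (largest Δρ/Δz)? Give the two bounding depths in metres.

144–166 m

Compute the density gradient over each adjacent pair:
  42–67 m: Δρ/Δz = 0.62/25 = 0.025 kg m⁻⁴
  67–85 m: Δρ/Δz = 0.43/18 = 0.024 kg m⁻⁴
  85–101 m: Δρ/Δz = 0.25/16 = 0.016 kg m⁻⁴
  101–144 m: Δρ/Δz = 0.61/43 = 0.014 kg m⁻⁴
  144–166 m: Δρ/Δz = 0.90/22 = 0.041 kg m⁻⁴
The largest gradient is in the 144–166 m interval — the pycnocline.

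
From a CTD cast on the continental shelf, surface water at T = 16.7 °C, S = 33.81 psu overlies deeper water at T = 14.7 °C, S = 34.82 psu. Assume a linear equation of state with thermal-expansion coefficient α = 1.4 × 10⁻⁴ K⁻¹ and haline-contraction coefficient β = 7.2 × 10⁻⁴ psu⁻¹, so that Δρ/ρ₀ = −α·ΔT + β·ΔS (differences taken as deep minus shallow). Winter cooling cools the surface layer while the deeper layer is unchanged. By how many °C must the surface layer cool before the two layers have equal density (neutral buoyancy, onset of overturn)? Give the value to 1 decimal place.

7.2 °C

Neutral buoyancy requires Δρ = 0, i.e. −α(T_deep − T_surf′) + β(S_deep − S_surf) = 0.
T_surf′ = T_deep − (β/α)·ΔS = 14.7 − (7.2 × 10⁻⁴/1.4 × 10⁻⁴)·(+1.01) = 9.506 °C.
Cooling required: 16.7 − (9.506) = 7.194 °C.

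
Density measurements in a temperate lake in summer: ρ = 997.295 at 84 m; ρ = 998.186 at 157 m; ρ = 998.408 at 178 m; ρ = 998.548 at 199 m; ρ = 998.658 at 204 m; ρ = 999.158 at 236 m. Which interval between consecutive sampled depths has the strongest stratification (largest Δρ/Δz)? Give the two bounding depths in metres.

Compute the density gradient over each adjacent pair:
  84–157 m: Δρ/Δz = 0.891/73 = 0.012 kg m⁻⁴
  157–178 m: Δρ/Δz = 0.222/21 = 0.011 kg m⁻⁴
  178–199 m: Δρ/Δz = 0.140/21 = 6.7 × 10⁻³ kg m⁻⁴
  199–204 m: Δρ/Δz = 0.110/5 = 0.022 kg m⁻⁴
  204–236 m: Δρ/Δz = 0.500/32 = 0.016 kg m⁻⁴
The largest gradient is in the 199–204 m interval — the pycnocline.

199–204 m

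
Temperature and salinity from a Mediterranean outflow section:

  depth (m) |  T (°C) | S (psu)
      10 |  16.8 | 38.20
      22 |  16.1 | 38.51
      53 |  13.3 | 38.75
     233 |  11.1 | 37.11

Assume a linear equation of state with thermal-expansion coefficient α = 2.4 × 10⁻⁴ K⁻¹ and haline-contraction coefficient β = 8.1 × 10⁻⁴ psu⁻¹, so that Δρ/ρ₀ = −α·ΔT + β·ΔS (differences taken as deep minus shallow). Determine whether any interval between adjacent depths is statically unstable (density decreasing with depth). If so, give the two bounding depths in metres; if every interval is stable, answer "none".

53–233 m

Evaluate Δρ/ρ₀ = −αΔT + βΔS across each adjacent pair:
  10–22 m: −αΔT+βΔS = −(2.4 × 10⁻⁴)(-0.7)+(8.1 × 10⁻⁴)(+0.31) = 4.2 × 10⁻⁴ → stable
  22–53 m: −αΔT+βΔS = −(2.4 × 10⁻⁴)(-2.8)+(8.1 × 10⁻⁴)(+0.24) = 8.7 × 10⁻⁴ → stable
  53–233 m: −αΔT+βΔS = −(2.4 × 10⁻⁴)(-2.2)+(8.1 × 10⁻⁴)(-1.64) = -8.0 × 10⁻⁴ → UNSTABLE
The 53–233 m interval has Δρ < 0: lighter water underlies denser water.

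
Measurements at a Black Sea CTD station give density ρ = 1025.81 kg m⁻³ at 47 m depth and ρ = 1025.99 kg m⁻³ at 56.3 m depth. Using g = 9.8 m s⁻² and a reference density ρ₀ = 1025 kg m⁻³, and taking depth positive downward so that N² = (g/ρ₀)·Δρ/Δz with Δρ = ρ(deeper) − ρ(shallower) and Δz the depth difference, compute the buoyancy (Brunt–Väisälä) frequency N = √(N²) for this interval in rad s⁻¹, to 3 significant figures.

Δρ = 1025.99 − 1025.81 = 0.18 kg m⁻³ over Δz = 56.3 − 47 = 9.3 m.
N² = (9.8/1025) × (0.18/9.3) = 1.8505 × 10⁻⁴ s⁻².
N = √(1.8505 × 10⁻⁴) = 0.013603 rad s⁻¹ ≈ 0.0136 rad s⁻¹.
N² > 0, so the interval is statically stable.

0.0136 rad s⁻¹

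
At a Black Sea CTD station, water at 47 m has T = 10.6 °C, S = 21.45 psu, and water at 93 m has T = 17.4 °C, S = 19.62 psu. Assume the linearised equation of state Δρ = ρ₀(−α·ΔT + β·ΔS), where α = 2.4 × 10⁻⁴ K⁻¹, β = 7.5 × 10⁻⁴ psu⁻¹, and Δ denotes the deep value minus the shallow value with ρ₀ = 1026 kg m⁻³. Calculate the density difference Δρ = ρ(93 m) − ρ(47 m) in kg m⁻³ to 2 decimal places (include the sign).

-3.08 kg m⁻³

ΔT = +6.8 K, ΔS = -1.83 psu (deep − shallow).
Δρ/ρ₀ = −(2.4 × 10⁻⁴)(+6.8) + (7.5 × 10⁻⁴)(-1.83) = -3.0045 × 10⁻³.
Δρ = 1026 × (-3.0045 × 10⁻³) = -3.08 kg m⁻³.
Negative Δρ: lighter below, statically unstable.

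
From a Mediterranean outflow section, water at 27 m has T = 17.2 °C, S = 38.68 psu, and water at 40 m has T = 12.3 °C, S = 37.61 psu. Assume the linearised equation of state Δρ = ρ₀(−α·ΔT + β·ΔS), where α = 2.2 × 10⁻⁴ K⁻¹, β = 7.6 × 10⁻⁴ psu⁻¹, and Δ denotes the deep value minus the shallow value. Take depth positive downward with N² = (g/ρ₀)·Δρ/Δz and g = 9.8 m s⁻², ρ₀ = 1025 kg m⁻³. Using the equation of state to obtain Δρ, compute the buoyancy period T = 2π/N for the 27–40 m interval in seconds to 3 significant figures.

ΔT = -4.9 K, ΔS = -1.07 psu (deep − shallow).
Δρ/ρ₀ = −αΔT + βΔS = 1.078 × 10⁻³ − 8.132 × 10⁻⁴ = 2.648 × 10⁻⁴, so Δρ ≈ 0.2714 kg m⁻³.
N² = (g/ρ₀)·Δρ/Δz = g·(Δρ/ρ₀)/Δz = 9.8 × 2.648 × 10⁻⁴ / 13 = 1.9962 × 10⁻⁴ s⁻².
N = √(1.9962 × 10⁻⁴) = 0.014129 rad s⁻¹ → T = 2π/N = 444.70 s ≈ 445 s.

445 s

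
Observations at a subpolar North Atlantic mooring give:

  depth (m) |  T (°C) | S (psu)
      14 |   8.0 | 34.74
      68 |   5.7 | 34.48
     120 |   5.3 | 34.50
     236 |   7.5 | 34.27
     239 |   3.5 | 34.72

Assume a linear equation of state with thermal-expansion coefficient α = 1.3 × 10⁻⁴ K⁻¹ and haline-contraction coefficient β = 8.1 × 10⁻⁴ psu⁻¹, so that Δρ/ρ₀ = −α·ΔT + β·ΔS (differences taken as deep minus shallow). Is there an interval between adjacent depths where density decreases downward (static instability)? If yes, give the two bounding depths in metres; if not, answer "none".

Evaluate Δρ/ρ₀ = −αΔT + βΔS across each adjacent pair:
  14–68 m: −αΔT+βΔS = −(1.3 × 10⁻⁴)(-2.3)+(8.1 × 10⁻⁴)(-0.26) = 8.8 × 10⁻⁵ → stable
  68–120 m: −αΔT+βΔS = −(1.3 × 10⁻⁴)(-0.4)+(8.1 × 10⁻⁴)(+0.02) = 6.8 × 10⁻⁵ → stable
  120–236 m: −αΔT+βΔS = −(1.3 × 10⁻⁴)(+2.2)+(8.1 × 10⁻⁴)(-0.23) = -4.7 × 10⁻⁴ → UNSTABLE
  236–239 m: −αΔT+βΔS = −(1.3 × 10⁻⁴)(-4.0)+(8.1 × 10⁻⁴)(+0.45) = 8.8 × 10⁻⁴ → stable
The 120–236 m interval has Δρ < 0: lighter water underlies denser water.

120–236 m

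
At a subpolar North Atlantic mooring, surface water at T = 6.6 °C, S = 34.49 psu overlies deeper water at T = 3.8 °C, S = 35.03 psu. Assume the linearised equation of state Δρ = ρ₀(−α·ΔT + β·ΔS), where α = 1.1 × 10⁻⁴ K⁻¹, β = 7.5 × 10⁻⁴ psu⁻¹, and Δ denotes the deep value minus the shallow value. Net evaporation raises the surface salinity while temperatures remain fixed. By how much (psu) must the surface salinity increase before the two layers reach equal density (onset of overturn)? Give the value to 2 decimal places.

0.95 psu

Neutral buoyancy requires −α(T_deep − T_surf) + β(S_deep − S_surf′) = 0.
S_surf′ = S_deep − (α/β)·ΔT = 35.03 − (1.1 × 10⁻⁴/7.5 × 10⁻⁴)·(-2.8) = 35.4407 psu.
Increase required: 35.4407 − 34.49 = 0.9507 psu.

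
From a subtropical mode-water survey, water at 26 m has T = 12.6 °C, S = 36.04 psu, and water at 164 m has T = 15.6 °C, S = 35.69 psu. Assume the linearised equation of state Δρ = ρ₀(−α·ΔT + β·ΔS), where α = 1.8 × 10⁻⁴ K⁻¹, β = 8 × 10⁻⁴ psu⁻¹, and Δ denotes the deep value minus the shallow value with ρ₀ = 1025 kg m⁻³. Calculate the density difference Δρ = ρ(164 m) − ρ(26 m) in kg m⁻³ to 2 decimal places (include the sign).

ΔT = +3.0 K, ΔS = -0.35 psu (deep − shallow).
Δρ/ρ₀ = −(1.8 × 10⁻⁴)(+3.0) + (8 × 10⁻⁴)(-0.35) = -8.20 × 10⁻⁴.
Δρ = 1025 × (-8.20 × 10⁻⁴) = -0.84 kg m⁻³.
Negative Δρ: lighter below, statically unstable.

-0.84 kg m⁻³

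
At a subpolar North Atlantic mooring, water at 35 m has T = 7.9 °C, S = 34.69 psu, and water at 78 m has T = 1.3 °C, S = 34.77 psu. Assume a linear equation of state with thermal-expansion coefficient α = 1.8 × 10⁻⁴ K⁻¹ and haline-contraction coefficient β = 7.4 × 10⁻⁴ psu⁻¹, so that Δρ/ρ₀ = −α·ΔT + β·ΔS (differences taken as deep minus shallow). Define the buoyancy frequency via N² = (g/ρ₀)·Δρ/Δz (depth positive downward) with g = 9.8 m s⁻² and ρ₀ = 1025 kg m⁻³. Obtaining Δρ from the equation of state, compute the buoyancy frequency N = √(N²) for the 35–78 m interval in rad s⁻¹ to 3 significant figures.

ΔT = -6.6 K, ΔS = +0.08 psu (deep − shallow).
Δρ/ρ₀ = −αΔT + βΔS = 1.188 × 10⁻³ + 5.92 × 10⁻⁵ = 1.2472 × 10⁻³, so Δρ ≈ 1.278 kg m⁻³.
N² = (g/ρ₀)·Δρ/Δz = g·(Δρ/ρ₀)/Δz = 9.8 × 1.2472 × 10⁻³ / 43 = 2.8425 × 10⁻⁴ s⁻².
N = √(2.8425 × 10⁻⁴) = 0.016860 rad s⁻¹ ≈ 0.0169 rad s⁻¹.

0.0169 rad s⁻¹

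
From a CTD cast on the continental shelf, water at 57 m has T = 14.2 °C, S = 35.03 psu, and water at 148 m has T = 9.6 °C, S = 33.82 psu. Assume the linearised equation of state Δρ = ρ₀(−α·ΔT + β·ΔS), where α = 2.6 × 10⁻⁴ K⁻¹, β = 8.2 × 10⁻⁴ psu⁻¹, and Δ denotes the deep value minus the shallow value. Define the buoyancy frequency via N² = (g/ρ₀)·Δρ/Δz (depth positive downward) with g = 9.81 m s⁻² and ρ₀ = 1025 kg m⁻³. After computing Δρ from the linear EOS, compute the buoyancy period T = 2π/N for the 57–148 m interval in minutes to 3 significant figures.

ΔT = -4.6 K, ΔS = -1.21 psu (deep − shallow).
Δρ/ρ₀ = −αΔT + βΔS = 1.196 × 10⁻³ − 9.922 × 10⁻⁴ = 2.038 × 10⁻⁴, so Δρ ≈ 0.2089 kg m⁻³.
N² = (g/ρ₀)·Δρ/Δz = g·(Δρ/ρ₀)/Δz = 9.81 × 2.038 × 10⁻⁴ / 91 = 2.1970 × 10⁻⁵ s⁻².
N = √(2.1970 × 10⁻⁵) = 4.6872 × 10⁻³ rad s⁻¹ → T = 2π/N = 1.3405 × 10³ s = 22.342 min ≈ 22.3 min.

22.3 min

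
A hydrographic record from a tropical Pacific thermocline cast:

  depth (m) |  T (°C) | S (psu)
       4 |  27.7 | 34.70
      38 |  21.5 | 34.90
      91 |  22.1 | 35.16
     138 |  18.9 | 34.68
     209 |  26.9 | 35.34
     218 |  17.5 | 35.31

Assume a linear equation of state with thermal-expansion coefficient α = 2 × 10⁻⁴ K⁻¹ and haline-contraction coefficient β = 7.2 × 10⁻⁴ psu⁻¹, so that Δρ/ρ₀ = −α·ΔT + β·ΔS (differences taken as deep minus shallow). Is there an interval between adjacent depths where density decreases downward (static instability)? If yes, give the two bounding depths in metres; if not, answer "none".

Evaluate Δρ/ρ₀ = −αΔT + βΔS across each adjacent pair:
  4–38 m: −αΔT+βΔS = −(2 × 10⁻⁴)(-6.2)+(7.2 × 10⁻⁴)(+0.20) = 1.4 × 10⁻³ → stable
  38–91 m: −αΔT+βΔS = −(2 × 10⁻⁴)(+0.6)+(7.2 × 10⁻⁴)(+0.26) = 6.7 × 10⁻⁵ → stable
  91–138 m: −αΔT+βΔS = −(2 × 10⁻⁴)(-3.2)+(7.2 × 10⁻⁴)(-0.48) = 2.9 × 10⁻⁴ → stable
  138–209 m: −αΔT+βΔS = −(2 × 10⁻⁴)(+8.0)+(7.2 × 10⁻⁴)(+0.66) = -1.1 × 10⁻³ → UNSTABLE
  209–218 m: −αΔT+βΔS = −(2 × 10⁻⁴)(-9.4)+(7.2 × 10⁻⁴)(-0.03) = 1.9 × 10⁻³ → stable
The 138–209 m interval has Δρ < 0: lighter water underlies denser water.

138–209 m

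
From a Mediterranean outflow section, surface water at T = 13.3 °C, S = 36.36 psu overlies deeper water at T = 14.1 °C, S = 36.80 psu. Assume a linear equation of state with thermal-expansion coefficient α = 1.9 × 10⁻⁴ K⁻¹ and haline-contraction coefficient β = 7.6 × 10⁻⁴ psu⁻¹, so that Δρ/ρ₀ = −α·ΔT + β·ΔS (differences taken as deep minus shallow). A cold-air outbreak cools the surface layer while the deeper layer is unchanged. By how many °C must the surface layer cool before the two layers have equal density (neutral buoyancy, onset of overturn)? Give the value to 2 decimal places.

Neutral buoyancy requires Δρ = 0, i.e. −α(T_deep − T_surf′) + β(S_deep − S_surf) = 0.
T_surf′ = T_deep − (β/α)·ΔS = 14.1 − (7.6 × 10⁻⁴/1.9 × 10⁻⁴)·(+0.44) = 12.3400 °C.
Cooling required: 13.3 − (12.3400) = 0.9600 °C.

0.96 °C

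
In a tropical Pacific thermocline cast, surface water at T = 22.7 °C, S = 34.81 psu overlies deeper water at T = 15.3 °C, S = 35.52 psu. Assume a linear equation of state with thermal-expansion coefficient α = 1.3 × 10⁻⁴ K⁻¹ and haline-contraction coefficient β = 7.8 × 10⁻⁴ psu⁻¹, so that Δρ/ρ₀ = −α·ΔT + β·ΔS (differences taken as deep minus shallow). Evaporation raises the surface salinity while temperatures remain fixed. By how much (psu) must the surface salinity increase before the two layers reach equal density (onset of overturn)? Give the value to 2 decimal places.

Neutral buoyancy requires −α(T_deep − T_surf) + β(S_deep − S_surf′) = 0.
S_surf′ = S_deep − (α/β)·ΔT = 35.52 − (1.3 × 10⁻⁴/7.8 × 10⁻⁴)·(-7.4) = 36.7533 psu.
Increase required: 36.7533 − 34.81 = 1.9433 psu.

1.94 psu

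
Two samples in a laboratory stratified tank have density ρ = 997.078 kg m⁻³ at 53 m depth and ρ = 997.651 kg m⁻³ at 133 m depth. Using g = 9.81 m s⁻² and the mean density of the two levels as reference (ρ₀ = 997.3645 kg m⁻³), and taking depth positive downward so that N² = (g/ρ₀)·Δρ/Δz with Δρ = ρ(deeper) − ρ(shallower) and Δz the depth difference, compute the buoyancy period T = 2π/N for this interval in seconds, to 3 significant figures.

Δρ = 997.651 − 997.078 = 0.573 kg m⁻³ over Δz = 133 − 53 = 80 m.
N² = (9.81/997.3645) × (0.573/80) = 7.0450 × 10⁻⁵ s⁻².
N = √(7.0450 × 10⁻⁵) = 8.3934 × 10⁻³ rad s⁻¹, so T = 2π/N = 748.59 s ≈ 749 s.
A positive N² confirms static stability across the interval.

749 s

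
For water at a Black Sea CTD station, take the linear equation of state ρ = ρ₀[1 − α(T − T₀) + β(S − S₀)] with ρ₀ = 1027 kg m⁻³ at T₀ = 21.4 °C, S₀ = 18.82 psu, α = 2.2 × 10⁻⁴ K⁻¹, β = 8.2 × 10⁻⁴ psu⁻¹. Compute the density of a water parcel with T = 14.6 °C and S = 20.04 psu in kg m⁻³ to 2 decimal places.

T − T₀ = -6.8 K, S − S₀ = +1.22 psu.
Bracket = 1 − α·(-6.8) + β·(+1.22) = 1 + (2.4964 × 10⁻³) = 1.0024964.
ρ = 1027 × 1.0024964 = 1029.56 kg m⁻³.

1029.56 kg m⁻³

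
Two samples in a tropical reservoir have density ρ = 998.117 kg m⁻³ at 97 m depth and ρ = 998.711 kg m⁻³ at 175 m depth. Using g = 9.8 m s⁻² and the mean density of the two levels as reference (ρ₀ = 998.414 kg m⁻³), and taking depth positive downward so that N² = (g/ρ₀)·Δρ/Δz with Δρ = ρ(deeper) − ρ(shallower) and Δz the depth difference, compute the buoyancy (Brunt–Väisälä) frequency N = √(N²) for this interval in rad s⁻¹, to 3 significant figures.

8.65 × 10⁻³ rad s⁻¹

Δρ = 998.711 − 998.117 = 0.594 kg m⁻³ over Δz = 175 − 97 = 78 m.
N² = (9.8/998.414) × (0.594/78) = 7.4749 × 10⁻⁵ s⁻².
N = √(7.4749 × 10⁻⁵) = 8.6458 × 10⁻³ rad s⁻¹ ≈ 8.65 × 10⁻³ rad s⁻¹.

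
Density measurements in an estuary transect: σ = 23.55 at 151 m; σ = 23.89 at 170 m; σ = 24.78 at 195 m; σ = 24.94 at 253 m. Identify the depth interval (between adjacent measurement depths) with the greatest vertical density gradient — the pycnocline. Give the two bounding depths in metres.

170–195 m

Compute the density gradient over each adjacent pair:
  151–170 m: Δρ/Δz = 0.34/19 = 0.018 kg m⁻⁴
  170–195 m: Δρ/Δz = 0.89/25 = 0.036 kg m⁻⁴
  195–253 m: Δρ/Δz = 0.16/58 = 2.8 × 10⁻³ kg m⁻⁴
The largest gradient is in the 170–195 m interval — the pycnocline.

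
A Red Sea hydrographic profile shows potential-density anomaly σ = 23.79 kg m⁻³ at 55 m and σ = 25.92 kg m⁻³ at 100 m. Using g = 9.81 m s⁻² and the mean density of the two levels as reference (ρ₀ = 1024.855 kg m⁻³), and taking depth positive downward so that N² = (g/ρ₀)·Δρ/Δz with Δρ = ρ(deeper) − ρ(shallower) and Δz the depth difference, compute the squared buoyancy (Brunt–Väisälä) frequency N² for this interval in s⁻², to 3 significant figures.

4.53 × 10⁻⁴ s⁻²

Δρ = 1025.92 − 1023.79 = 2.13 kg m⁻³ over Δz = 100 − 55 = 45 m.
N² = (9.81/1024.855) × (2.13/45) = 4.5308 × 10⁻⁴ s⁻² ≈ 4.53 × 10⁻⁴ s⁻².
N² > 0, so the interval is statically stable.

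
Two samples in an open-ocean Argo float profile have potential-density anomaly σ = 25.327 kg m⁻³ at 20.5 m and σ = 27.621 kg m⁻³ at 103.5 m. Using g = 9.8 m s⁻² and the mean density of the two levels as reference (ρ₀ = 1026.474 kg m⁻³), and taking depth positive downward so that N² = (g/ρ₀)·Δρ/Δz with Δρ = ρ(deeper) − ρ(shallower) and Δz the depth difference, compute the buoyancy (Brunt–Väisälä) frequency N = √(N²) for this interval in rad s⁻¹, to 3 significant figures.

Δρ = 1027.621 − 1025.327 = 2.294 kg m⁻³ over Δz = 103.5 − 20.5 = 83 m.
N² = (9.8/1026.474) × (2.294/83) = 2.6387 × 10⁻⁴ s⁻².
N = √(2.6387 × 10⁻⁴) = 0.016244 rad s⁻¹ ≈ 0.0162 rad s⁻¹.
A positive N² confirms static stability across the interval.

0.0162 rad s⁻¹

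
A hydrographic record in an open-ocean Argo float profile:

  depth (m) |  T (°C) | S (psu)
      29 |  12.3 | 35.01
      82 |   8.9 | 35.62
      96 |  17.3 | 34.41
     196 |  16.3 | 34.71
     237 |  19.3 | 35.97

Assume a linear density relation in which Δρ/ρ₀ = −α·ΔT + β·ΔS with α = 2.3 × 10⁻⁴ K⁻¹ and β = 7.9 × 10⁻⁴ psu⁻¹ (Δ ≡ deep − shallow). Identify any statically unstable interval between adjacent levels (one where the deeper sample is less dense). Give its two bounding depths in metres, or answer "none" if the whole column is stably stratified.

82–96 m

Evaluate Δρ/ρ₀ = −αΔT + βΔS across each adjacent pair:
  29–82 m: −αΔT+βΔS = −(2.3 × 10⁻⁴)(-3.4)+(7.9 × 10⁻⁴)(+0.61) = 1.3 × 10⁻³ → stable
  82–96 m: −αΔT+βΔS = −(2.3 × 10⁻⁴)(+8.4)+(7.9 × 10⁻⁴)(-1.21) = -2.9 × 10⁻³ → UNSTABLE
  96–196 m: −αΔT+βΔS = −(2.3 × 10⁻⁴)(-1.0)+(7.9 × 10⁻⁴)(+0.30) = 4.7 × 10⁻⁴ → stable
  196–237 m: −αΔT+βΔS = −(2.3 × 10⁻⁴)(+3.0)+(7.9 × 10⁻⁴)(+1.26) = 3.1 × 10⁻⁴ → stable
The 82–96 m interval has Δρ < 0: lighter water underlies denser water.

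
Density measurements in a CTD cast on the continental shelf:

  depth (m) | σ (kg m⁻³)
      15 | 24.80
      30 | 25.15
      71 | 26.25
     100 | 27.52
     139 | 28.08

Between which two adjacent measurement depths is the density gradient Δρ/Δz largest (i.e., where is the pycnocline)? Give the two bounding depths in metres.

71–100 m

Compute the density gradient over each adjacent pair:
  15–30 m: Δρ/Δz = 0.35/15 = 0.023 kg m⁻⁴
  30–71 m: Δρ/Δz = 1.10/41 = 0.027 kg m⁻⁴
  71–100 m: Δρ/Δz = 1.27/29 = 0.044 kg m⁻⁴
  100–139 m: Δρ/Δz = 0.56/39 = 0.014 kg m⁻⁴
The largest gradient is in the 71–100 m interval — the pycnocline.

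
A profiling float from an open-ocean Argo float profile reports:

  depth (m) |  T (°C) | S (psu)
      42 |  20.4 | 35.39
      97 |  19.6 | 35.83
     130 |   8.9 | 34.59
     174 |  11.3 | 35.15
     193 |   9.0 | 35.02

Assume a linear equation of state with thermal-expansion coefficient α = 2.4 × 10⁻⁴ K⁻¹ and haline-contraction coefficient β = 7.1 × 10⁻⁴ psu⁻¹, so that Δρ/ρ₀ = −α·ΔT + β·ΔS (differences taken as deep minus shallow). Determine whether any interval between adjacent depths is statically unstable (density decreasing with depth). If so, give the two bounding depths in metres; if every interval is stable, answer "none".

Evaluate Δρ/ρ₀ = −αΔT + βΔS across each adjacent pair:
  42–97 m: −αΔT+βΔS = −(2.4 × 10⁻⁴)(-0.8)+(7.1 × 10⁻⁴)(+0.44) = 5.0 × 10⁻⁴ → stable
  97–130 m: −αΔT+βΔS = −(2.4 × 10⁻⁴)(-10.7)+(7.1 × 10⁻⁴)(-1.24) = 1.7 × 10⁻³ → stable
  130–174 m: −αΔT+βΔS = −(2.4 × 10⁻⁴)(+2.4)+(7.1 × 10⁻⁴)(+0.56) = -1.8 × 10⁻⁴ → UNSTABLE
  174–193 m: −αΔT+βΔS = −(2.4 × 10⁻⁴)(-2.3)+(7.1 × 10⁻⁴)(-0.13) = 4.6 × 10⁻⁴ → stable
The 130–174 m interval has Δρ < 0: lighter water underlies denser water.

130–174 m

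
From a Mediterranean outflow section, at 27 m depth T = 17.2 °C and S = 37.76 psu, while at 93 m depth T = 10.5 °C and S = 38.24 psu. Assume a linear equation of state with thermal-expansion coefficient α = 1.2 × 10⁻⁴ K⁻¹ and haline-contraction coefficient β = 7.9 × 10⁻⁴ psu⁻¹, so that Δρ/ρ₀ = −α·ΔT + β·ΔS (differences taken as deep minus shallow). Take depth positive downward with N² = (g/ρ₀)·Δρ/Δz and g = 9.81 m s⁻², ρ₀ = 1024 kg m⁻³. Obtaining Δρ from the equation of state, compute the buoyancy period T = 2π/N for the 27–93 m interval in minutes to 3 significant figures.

7.90 min

ΔT = -6.7 K, ΔS = +0.48 psu (deep − shallow).
Δρ/ρ₀ = −αΔT + βΔS = 8.04 × 10⁻⁴ + 3.792 × 10⁻⁴ = 1.1832 × 10⁻³, so Δρ ≈ 1.212 kg m⁻³.
N² = (g/ρ₀)·Δρ/Δz = g·(Δρ/ρ₀)/Δz = 9.81 × 1.1832 × 10⁻³ / 66 = 1.7587 × 10⁻⁴ s⁻².
N = √(1.7587 × 10⁻⁴) = 0.013262 rad s⁻¹ → T = 2π/N = 473.77 s = 7.8962 min ≈ 7.90 min.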